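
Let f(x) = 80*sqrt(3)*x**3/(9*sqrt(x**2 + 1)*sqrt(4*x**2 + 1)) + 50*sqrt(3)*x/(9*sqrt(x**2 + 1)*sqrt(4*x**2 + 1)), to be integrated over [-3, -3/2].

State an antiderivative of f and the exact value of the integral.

Recognize the product-rule pattern: f = u'v + uv' with u = 10*sqrt(4*x**2 + 1)/9, v = sqrt(3*x**2 + 3), so integration by parts undoes it.
F(x) = 10*sqrt(3*x**2 + 3)*sqrt(4*x**2 + 1)/9 is an antiderivative of f.
Check: d/dx[10*sqrt(3*x**2 + 3)*sqrt(4*x**2 + 1)/9] = (80*sqrt(3)*x**3 + 50*sqrt(3)*x)/(9*sqrt(x**2 + 1)*sqrt(4*x**2 + 1)), which equals f(x).
F(-3/2) = 5*sqrt(390)/9; F(-3) = 10*sqrt(1110)/9.
Integral = F(-3/2) - F(-3) = -10*sqrt(1110)/9 + 5*sqrt(390)/9.

Antiderivative: F(x) = 10*sqrt(3*x**2 + 3)*sqrt(4*x**2 + 1)/9; value = -10*sqrt(1110)/9 + 5*sqrt(390)/9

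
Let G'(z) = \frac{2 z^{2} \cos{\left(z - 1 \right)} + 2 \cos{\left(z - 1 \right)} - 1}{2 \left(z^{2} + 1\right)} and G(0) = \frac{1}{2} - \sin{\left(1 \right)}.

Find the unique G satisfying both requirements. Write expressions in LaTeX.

Differentiate the proposed G(z) back; it has to land on the given G'(z).
A general antiderivative is \sin{\left(z - 1 \right)} - \frac{\operatorname{atan}{\left(z \right)}}{2} + C.
The condition gives C = \frac{1}{2} - \sin{\left(1 \right)} - (- \sin{\left(1 \right)}) = \frac{1}{2}.
So G(z) = \frac{2 \sin{\left(z - 1 \right)} - \operatorname{atan}{\left(z \right)} + 1}{2}.
Check: d/dz[\frac{2 \sin{\left(z - 1 \right)} - \operatorname{atan}{\left(z \right)} + 1}{2}] = \frac{2 z^{2} \cos{\left(z - 1 \right)} + 2 \cos{\left(z - 1 \right)} - 1}{2 z^{2} + 2}, which equals G'(z).

G(z) = \frac{2 \sin{\left(z - 1 \right)} - \operatorname{atan}{\left(z \right)} + 1}{2}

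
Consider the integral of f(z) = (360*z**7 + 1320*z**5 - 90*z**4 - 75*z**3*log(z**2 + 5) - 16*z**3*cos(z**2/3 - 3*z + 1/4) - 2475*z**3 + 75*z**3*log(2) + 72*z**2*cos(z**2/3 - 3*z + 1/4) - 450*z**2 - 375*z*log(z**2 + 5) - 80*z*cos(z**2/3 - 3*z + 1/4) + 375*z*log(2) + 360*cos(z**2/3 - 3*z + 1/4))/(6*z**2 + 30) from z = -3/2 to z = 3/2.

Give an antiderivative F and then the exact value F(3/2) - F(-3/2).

Check any antiderivative F(z) by computing F'(z) and comparing it with f(z).
F(z) = 10*z**6 - 20*z**4 - 5*z**3 - 25*z**2*log(z**2/2 + 5/2)/4 - 4*sin(z**2/3 - 3*z + 1/4) is an antiderivative of f.
Check: d/dz[10*z**6 - 20*z**4 - 5*z**3 - 25*z**2*log(z**2/2 + 5/2)/4 - 4*sin(z**2/3 - 3*z + 1/4)] = (360*z**7 + 1320*z**5 - 90*z**4 - 75*z**3*log(z**2 + 5) - 16*z**3*cos(z**2/3 - 3*z + 1/4) - 2475*z**3 + 75*z**3*log(2) + 72*z**2*cos(z**2/3 - 3*z + 1/4) - 450*z**2 - 375*z*log(z**2 + 5) - 80*z*cos(z**2/3 - 3*z + 1/4) + 375*z*log(2) + 360*cos(z**2/3 - 3*z + 1/4))/(6*z**2 + 30) = f(z).
F(3/2) = -225*log(29/8)/16 - 135/32 + 4*sin(7/2); F(-3/2) = -225*log(29/8)/16 - 4*sin(11/2) + 945/32.
Integral = F(3/2) - F(-3/2) = -135/4 + 4*sin(11/2) + 4*sin(7/2).

Antiderivative: F(z) = 10*z**6 - 20*z**4 - 5*z**3 - 25*z**2*log(z**2/2 + 5/2)/4 - 4*sin(z**2/3 - 3*z + 1/4); value = -135/4 + 4*sin(11/2) + 4*sin(7/2)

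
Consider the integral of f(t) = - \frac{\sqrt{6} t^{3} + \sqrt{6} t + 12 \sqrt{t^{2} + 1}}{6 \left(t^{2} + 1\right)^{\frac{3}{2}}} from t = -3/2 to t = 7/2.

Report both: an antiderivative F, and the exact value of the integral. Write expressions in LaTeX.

Antiderivative: F(t) = \frac{- \sqrt{6} \sqrt{t^{2} + 1} - 12 \operatorname{atan}{\left(t \right)}}{6}; value = - 2 \operatorname{atan}{\left(\frac{7}{2} \right)} - 2 \operatorname{atan}{\left(\frac{3}{2} \right)} - \frac{\sqrt{318}}{12} + \frac{\sqrt{78}}{12}

Whatever form F(t) takes, F'(t) = f(t) is non-negotiable.
F(t) = \frac{- \sqrt{6} \sqrt{t^{2} + 1} - 12 \operatorname{atan}{\left(t \right)}}{6} is an antiderivative of f.
Check: d/dt[\frac{- \sqrt{6} \sqrt{t^{2} + 1} - 12 \operatorname{atan}{\left(t \right)}}{6}] = \frac{- \sqrt{6} t^{3} - \sqrt{6} t - 12 \sqrt{t^{2} + 1}}{6 t^{2} \sqrt{t^{2} + 1} + 6 \sqrt{t^{2} + 1}}, which equals f(t).
F(7/2) = - 2 \operatorname{atan}{\left(\frac{7}{2} \right)} - \frac{\sqrt{318}}{12}; F(-3/2) = - \frac{\sqrt{78}}{12} + 2 \operatorname{atan}{\left(\frac{3}{2} \right)}.
Integral = F(7/2) - F(-3/2) = - 2 \operatorname{atan}{\left(\frac{7}{2} \right)} - 2 \operatorname{atan}{\left(\frac{3}{2} \right)} - \frac{\sqrt{318}}{12} + \frac{\sqrt{78}}{12}.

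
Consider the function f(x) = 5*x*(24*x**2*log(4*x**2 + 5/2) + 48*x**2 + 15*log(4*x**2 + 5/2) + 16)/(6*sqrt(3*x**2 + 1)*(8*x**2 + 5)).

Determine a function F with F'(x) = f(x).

An antiderivative is F(x) = 5*sqrt(3*x**2 + 1)*log(4*x**2 + 5/2)/6.

f has the shape u'v + uv' for u = 5*sqrt(3*x**2 + 1)/6 and v = log(4*x**2 + 5/2) — it is the derivative of the product u*v.
Check: d/dx[5*sqrt(3*x**2 + 1)*log(4*x**2 + 5/2)/6] = (120*x**3*log(4*x**2 + 5/2) + 240*x**3 + 75*x*log(4*x**2 + 5/2) + 80*x)/(48*x**2*sqrt(3*x**2 + 1) + 30*sqrt(3*x**2 + 1)), which equals f(x).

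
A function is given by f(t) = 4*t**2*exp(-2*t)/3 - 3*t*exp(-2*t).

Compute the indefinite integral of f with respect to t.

f has the shape u'v + uv' for u = -2*t**2/3 + 5*t/6 + 5/12 and v = exp(-2*t) — it is the derivative of the product u*v.
Check: d/dt[(-8*t**2 + 10*t + 5)*exp(-2*t)/12] = (4*t**2 - 9*t)*exp(-2*t)/3, which equals f(t).

F(t) = (-8*t**2 + 10*t + 5)*exp(-2*t)/12 + C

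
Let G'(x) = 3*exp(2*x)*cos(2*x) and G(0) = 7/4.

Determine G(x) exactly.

Check a candidate G(x) by differentiating: d/dx[G] must match the given G'(x).
A general antiderivative is 3*exp(2*x)*sin(2*x)/4 + 3*exp(2*x)*cos(2*x)/4 + C.
The condition gives C = 7/4 - (3/4) = 1.
So G(x) = 3*exp(2*x)*sin(2*x)/4 + 3*exp(2*x)*cos(2*x)/4 + 1.
Check: d/dx[3*exp(2*x)*sin(2*x)/4 + 3*exp(2*x)*cos(2*x)/4 + 1] = 3*exp(2*x)*cos(2*x) = G'(x).

G(x) = 3*exp(2*x)*sin(2*x)/4 + 3*exp(2*x)*cos(2*x)/4 + 1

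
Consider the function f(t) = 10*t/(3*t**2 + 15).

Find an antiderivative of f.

The substitution u = t**2 + 5 works: f is exactly (dF/du)*(du/dt) for that inner function.
Check: d/dt[5*log(t**2 + 5)/3] = 10*t/(3*t**2 + 15) = f(t).

An antiderivative is F(t) = 5*log(t**2 + 5)/3.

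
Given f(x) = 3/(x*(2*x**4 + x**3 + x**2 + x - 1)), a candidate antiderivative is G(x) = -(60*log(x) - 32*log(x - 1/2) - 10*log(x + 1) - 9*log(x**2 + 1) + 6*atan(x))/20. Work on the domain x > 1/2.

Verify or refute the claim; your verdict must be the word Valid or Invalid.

Valid - differentiating G returns exactly f.

d/dx[G] = 3/(2*x**5 + x**4 + x**3 + x**2 - x)
This equals f(x) exactly, so the claim holds.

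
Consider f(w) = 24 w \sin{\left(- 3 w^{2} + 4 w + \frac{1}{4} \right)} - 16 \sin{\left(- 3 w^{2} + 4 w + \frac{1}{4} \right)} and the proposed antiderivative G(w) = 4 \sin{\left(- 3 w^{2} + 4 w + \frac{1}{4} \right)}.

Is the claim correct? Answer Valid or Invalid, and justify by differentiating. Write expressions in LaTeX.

Invalid: d/dw[G] - f = - 24 w \sin{\left(- 3 w^{2} + 4 w + \frac{1}{4} \right)} - 24 w \cos{\left(- 3 w^{2} + 4 w + \frac{1}{4} \right)} + 16 \sin{\left(- 3 w^{2} + 4 w + \frac{1}{4} \right)} + 16 \cos{\left(- 3 w^{2} + 4 w + \frac{1}{4} \right)}, which is not 0.

d/dw[G] = - 24 w \cos{\left(- 3 w^{2} + 4 w + \frac{1}{4} \right)} + 16 \cos{\left(- 3 w^{2} + 4 w + \frac{1}{4} \right)}
d/dw[G] - f(w) = - 24 w \sin{\left(- 3 w^{2} + 4 w + \frac{1}{4} \right)} - 24 w \cos{\left(- 3 w^{2} + 4 w + \frac{1}{4} \right)} + 16 \sin{\left(- 3 w^{2} + 4 w + \frac{1}{4} \right)} + 16 \cos{\left(- 3 w^{2} + 4 w + \frac{1}{4} \right)} != 0.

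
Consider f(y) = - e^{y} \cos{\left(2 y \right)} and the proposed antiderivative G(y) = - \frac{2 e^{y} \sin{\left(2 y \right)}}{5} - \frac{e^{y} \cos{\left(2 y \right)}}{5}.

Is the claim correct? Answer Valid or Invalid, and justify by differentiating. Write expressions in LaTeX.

Valid. The derivative of G reproduces f.

d/dy[G] = - e^{y} \cos{\left(2 y \right)}
This equals f(y) exactly, so the claim holds.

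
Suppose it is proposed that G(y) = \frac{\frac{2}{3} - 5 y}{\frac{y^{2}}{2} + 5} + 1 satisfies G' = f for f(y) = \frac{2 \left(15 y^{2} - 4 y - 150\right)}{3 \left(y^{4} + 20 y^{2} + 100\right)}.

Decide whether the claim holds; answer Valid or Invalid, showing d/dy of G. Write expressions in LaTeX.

Valid: G'(y) = f(y).

d/dy[G] = \frac{30 y^{2} - 8 y - 300}{3 y^{4} + 60 y^{2} + 300}
This equals f(y) exactly, so the claim holds.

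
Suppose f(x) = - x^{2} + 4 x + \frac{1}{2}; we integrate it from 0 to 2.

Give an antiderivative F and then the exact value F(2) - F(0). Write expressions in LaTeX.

Antiderivative: F(x) = - \frac{x^{3}}{3} + 2 x^{2} + \frac{x}{2}; value = \frac{19}{3}

Integrate term by term and add the pieces.
F(x) = - \frac{x^{3}}{3} + 2 x^{2} + \frac{x}{2} is an antiderivative of f.
Check: d/dx[- \frac{x^{3}}{3} + 2 x^{2} + \frac{x}{2}] = - x^{2} + 4 x + \frac{1}{2} = f(x).
F(2) = \frac{19}{3}; F(0) = 0.
Integral = F(2) - F(0) = \frac{19}{3}.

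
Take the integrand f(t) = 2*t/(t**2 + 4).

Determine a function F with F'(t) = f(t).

f matches the chain-rule pattern g'(h)*h' with inner function h(t) = t**2 + 4; substituting u = h(t) collapses the integral.
Check: d/dt[log(t**2 + 4)] = 2*t/(t**2 + 4) = f(t).

An antiderivative is F(t) = log(t**2 + 4).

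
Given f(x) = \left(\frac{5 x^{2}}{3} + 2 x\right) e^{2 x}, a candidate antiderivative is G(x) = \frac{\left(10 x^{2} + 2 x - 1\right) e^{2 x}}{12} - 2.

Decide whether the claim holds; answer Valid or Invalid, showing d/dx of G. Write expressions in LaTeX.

Valid - the claim checks out under differentiation.

d/dx[G] = \frac{5 x^{2} e^{2 x}}{3} + 2 x e^{2 x}
This equals f(x) exactly, so the claim holds.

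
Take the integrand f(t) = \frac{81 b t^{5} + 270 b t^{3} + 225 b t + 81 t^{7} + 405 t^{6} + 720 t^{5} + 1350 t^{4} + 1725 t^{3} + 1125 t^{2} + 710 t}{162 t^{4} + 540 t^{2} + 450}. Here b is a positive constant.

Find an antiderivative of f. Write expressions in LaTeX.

An antiderivative is F(t) = \frac{54 b t^{4} + 90 b t^{2} + 27 t^{6} + 180 t^{5} + 345 t^{4} + 300 t^{3} + 500 t^{2} + 360}{72 \left(3 t^{2} + 5\right)}.

Whatever form F(t) takes, F'(t) = f(t) is non-negotiable.
Check: d/dt[\frac{54 b t^{4} + 90 b t^{2} + 27 t^{6} + 180 t^{5} + 345 t^{4} + 300 t^{3} + 500 t^{2} + 360}{72 \left(3 t^{2} + 5\right)}] = \frac{81 b t^{5} + 270 b t^{3} + 225 b t + 81 t^{7} + 405 t^{6} + 720 t^{5} + 1350 t^{4} + 1725 t^{3} + 1125 t^{2} + 710 t}{162 t^{4} + 540 t^{2} + 450} = f(t).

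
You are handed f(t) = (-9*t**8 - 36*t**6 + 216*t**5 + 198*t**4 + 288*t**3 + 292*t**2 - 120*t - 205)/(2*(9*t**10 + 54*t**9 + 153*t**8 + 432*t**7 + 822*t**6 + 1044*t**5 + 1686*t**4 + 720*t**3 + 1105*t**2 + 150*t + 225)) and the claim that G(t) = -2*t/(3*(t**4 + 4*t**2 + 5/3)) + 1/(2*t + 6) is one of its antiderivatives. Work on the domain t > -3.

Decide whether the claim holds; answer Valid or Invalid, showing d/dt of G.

d/dt[G] = (-9*t**8 - 36*t**6 + 216*t**5 + 198*t**4 + 288*t**3 + 292*t**2 - 120*t - 205)/(18*t**10 + 108*t**9 + 306*t**8 + 864*t**7 + 1644*t**6 + 2088*t**5 + 3372*t**4 + 1440*t**3 + 2210*t**2 + 300*t + 450)
This equals f(t) exactly, so the claim holds.

Valid - the claim checks out under differentiation.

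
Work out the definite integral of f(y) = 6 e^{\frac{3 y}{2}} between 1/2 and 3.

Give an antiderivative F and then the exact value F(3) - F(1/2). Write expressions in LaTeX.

Antiderivative: F(y) = 4 e^{\frac{3 y}{2}}; value = - 4 e^{\frac{3}{4}} + 4 e^{\frac{9}{2}}

Differentiate the proposed F(y) back; it has to land on f(y) exactly.
F(y) = 4 e^{\frac{3 y}{2}} is an antiderivative of f.
Check: d/dy[4 e^{\frac{3 y}{2}}] = 6 e^{\frac{3 y}{2}} = f(y).
F(3) = 4 e^{\frac{9}{2}}; F(1/2) = 4 e^{\frac{3}{4}}.
Integral = F(3) - F(1/2) = - 4 e^{\frac{3}{4}} + 4 e^{\frac{9}{2}}.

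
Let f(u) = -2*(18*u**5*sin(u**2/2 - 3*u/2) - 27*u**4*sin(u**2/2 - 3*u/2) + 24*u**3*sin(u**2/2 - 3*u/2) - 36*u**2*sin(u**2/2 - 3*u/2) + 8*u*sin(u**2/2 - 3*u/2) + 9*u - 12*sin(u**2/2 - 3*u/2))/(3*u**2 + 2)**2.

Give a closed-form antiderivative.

Since d/du undoes antidifferentiation here, F'(u) = f(u) is required of F(u).
Check: d/du[(12*u**2*cos(u**2/2 - 3*u/2) + 8*cos(u**2/2 - 3*u/2) + 3)/(3*u**2 + 2)] = (-36*u**5*sin(u**2/2 - 3*u/2) + 54*u**4*sin(u**2/2 - 3*u/2) - 48*u**3*sin(u**2/2 - 3*u/2) + 72*u**2*sin(u**2/2 - 3*u/2) - 16*u*sin(u**2/2 - 3*u/2) - 18*u + 24*sin(u**2/2 - 3*u/2))/(9*u**4 + 12*u**2 + 4), which equals f(u).

An antiderivative is F(u) = (12*u**2*cos(u**2/2 - 3*u/2) + 8*cos(u**2/2 - 3*u/2) + 3)/(3*u**2 + 2).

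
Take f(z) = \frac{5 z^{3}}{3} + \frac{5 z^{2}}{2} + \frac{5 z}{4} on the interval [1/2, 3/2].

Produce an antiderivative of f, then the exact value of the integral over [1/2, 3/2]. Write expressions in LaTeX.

Integrate term by term and add the pieces.
F(z) = \frac{5 z^{4}}{12} + \frac{5 z^{3}}{6} + \frac{5 z^{2}}{8} is an antiderivative of f.
Check: d/dz[\frac{5 z^{4}}{12} + \frac{5 z^{3}}{6} + \frac{5 z^{2}}{8}] = \frac{5 z^{3}}{3} + \frac{5 z^{2}}{2} + \frac{5 z}{4} = f(z).
F(3/2) = \frac{405}{64}; F(1/2) = \frac{55}{192}.
Integral = F(3/2) - F(1/2) = \frac{145}{24}.

Antiderivative: F(z) = \frac{5 z^{4}}{12} + \frac{5 z^{3}}{6} + \frac{5 z^{2}}{8}; value = \frac{145}{24}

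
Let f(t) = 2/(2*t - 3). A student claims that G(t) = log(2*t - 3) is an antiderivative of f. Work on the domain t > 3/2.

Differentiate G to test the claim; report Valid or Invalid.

Valid - the claim checks out under differentiation.

d/dt[G] = 2/(2*t - 3)
This equals f(t) exactly, so the claim holds.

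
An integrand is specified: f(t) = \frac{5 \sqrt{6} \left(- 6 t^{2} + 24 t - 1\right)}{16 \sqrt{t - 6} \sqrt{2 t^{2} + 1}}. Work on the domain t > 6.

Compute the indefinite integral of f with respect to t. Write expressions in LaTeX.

F(t) = - \frac{5 \sqrt{6} \sqrt{t - 6} \sqrt{2 t^{2} + 1}}{8} + C

f has the shape u'v + uv' for u = - \frac{5 \sqrt{t - 6}}{4} and v = \sqrt{3 t^{2} + \frac{3}{2}} — it is the derivative of the product u*v.
Check: d/dt[- \frac{5 \sqrt{6} \sqrt{t - 6} \sqrt{2 t^{2} + 1}}{8}] = \frac{- 30 \sqrt{6} t^{2} + 120 \sqrt{6} t - 5 \sqrt{6}}{16 \sqrt{t - 6} \sqrt{2 t^{2} + 1}}, which equals f(t).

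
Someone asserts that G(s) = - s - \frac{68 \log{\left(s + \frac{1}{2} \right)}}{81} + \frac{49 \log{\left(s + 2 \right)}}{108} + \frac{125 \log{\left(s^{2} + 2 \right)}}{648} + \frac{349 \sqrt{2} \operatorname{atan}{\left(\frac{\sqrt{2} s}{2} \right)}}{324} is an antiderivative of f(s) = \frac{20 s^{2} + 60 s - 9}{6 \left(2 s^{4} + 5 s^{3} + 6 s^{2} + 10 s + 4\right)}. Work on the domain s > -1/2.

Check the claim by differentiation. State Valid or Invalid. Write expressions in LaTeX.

Invalid: d/ds[G] - f = -1, which is not 0.

d/ds[G] = \frac{- 12 s^{4} - 30 s^{3} - 16 s^{2} - 33}{12 s^{4} + 30 s^{3} + 36 s^{2} + 60 s + 24}
d/ds[G] - f(s) = -1 != 0.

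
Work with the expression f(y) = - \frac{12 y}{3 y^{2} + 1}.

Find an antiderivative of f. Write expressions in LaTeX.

An antiderivative is F(y) = - 2 \log{\left(3 y^{2} + 1 \right)}.

f matches the chain-rule pattern g'(h)*h' with inner function h(y) = 3 y^{2} + 1; substituting u = h(y) collapses the integral.
Check: d/dy[- 2 \log{\left(3 y^{2} + 1 \right)}] = - \frac{12 y}{3 y^{2} + 1} = f(y).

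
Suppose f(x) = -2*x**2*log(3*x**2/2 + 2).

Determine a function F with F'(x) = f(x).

Check any antiderivative F(x) by computing F'(x) and comparing it with f(x).
Check: d/dx[-2*x**3*log(3*x**2/2 + 2)/3 + 4*x**3/9 - 16*x/9 + 32*sqrt(3)*atan(sqrt(3)*x/2)/27] = -2*x**2*log(3*x**2/2 + 2) = f(x).

An antiderivative is F(x) = -2*x**3*log(3*x**2/2 + 2)/3 + 4*x**3/9 - 16*x/9 + 32*sqrt(3)*atan(sqrt(3)*x/2)/27.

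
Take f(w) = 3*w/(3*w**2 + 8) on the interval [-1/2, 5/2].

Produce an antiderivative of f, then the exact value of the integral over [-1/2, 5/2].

Antiderivative: F(w) = log(w**2/2 + 4/3)/2; value = -log(35/24)/2 + log(107/24)/2

f matches the chain-rule pattern g'(h)*h' with inner function h(w) = w**2/2 + 4/3; substituting u = h(w) collapses the integral.
F(w) = log(w**2/2 + 4/3)/2 is an antiderivative of f.
Check: d/dw[log(w**2/2 + 4/3)/2] = 3*w/(3*w**2 + 8) = f(w).
F(5/2) = log(107/24)/2; F(-1/2) = log(35/24)/2.
Integral = F(5/2) - F(-1/2) = -log(35/24)/2 + log(107/24)/2.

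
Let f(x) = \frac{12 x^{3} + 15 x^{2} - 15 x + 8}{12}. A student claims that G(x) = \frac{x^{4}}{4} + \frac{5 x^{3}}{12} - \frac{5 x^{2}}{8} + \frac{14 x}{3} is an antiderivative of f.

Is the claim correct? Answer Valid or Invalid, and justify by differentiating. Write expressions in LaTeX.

Invalid: d/dx[G] - f = 4, which is not 0.

d/dx[G] = x^{3} + \frac{5 x^{2}}{4} - \frac{5 x}{4} + \frac{14}{3}
d/dx[G] - f(x) = 4 != 0.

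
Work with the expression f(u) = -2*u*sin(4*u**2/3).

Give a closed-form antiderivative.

An antiderivative is F(u) = 3*cos(4*u**2/3)/4.

f matches the chain-rule pattern g'(h)*h' with inner function h(u) = 4*u**2/3; substituting w = h(u) collapses the integral.
Check: d/du[3*cos(4*u**2/3)/4] = -2*u*sin(4*u**2/3) = f(u).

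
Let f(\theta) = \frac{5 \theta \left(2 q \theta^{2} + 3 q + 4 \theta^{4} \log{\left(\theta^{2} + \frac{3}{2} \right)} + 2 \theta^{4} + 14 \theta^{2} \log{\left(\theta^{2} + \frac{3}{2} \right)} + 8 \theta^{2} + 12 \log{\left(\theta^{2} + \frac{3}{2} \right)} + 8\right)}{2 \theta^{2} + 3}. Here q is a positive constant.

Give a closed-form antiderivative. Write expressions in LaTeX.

Differentiate the proposed F(\theta) back; it has to land on f(\theta) exactly.
Check: d/d\theta[\frac{5 q \theta^{2}}{2} + 10 \left(- \frac{\theta^{2}}{2} - 1\right)^{2} \log{\left(\theta^{2} + \frac{3}{2} \right)}] = \frac{10 q \theta^{3} + 15 q \theta + 20 \theta^{5} \log{\left(\theta^{2} + \frac{3}{2} \right)} + 10 \theta^{5} + 70 \theta^{3} \log{\left(\theta^{2} + \frac{3}{2} \right)} + 40 \theta^{3} + 60 \theta \log{\left(\theta^{2} + \frac{3}{2} \right)} + 40 \theta}{2 \theta^{2} + 3}, which equals f(\theta).

An antiderivative is F(\theta) = \frac{5 q \theta^{2}}{2} + 10 \left(- \frac{\theta^{2}}{2} - 1\right)^{2} \log{\left(\theta^{2} + \frac{3}{2} \right)}.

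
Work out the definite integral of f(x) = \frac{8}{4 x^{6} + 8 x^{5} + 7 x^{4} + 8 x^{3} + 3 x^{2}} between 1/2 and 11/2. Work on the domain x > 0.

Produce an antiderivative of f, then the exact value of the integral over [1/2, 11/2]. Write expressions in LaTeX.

Factor the denominator (x^{2} \left(2 x + 1\right) \left(2 x + 3\right) \left(x^{2} + 1\right)) and decompose: f = \frac{8 \left(8 x + 1\right)}{65 \left(x^{2} + 1\right)} - \frac{64}{117 \left(2 x + 3\right)} + \frac{64}{5 \left(2 x + 1\right)} - \frac{64}{9 x} + \frac{8}{3 x^{2}}; each piece integrates to a log, atan, or power term.
F(x) = \frac{- 4160 x \log{\left(x \right)} + 3744 x \log{\left(x + \frac{1}{2} \right)} - 160 x \log{\left(x + \frac{3}{2} \right)} + 288 x \log{\left(x^{2} + 1 \right)} + 72 x \operatorname{atan}{\left(x \right)} - 1560}{585 x} is an antiderivative of f.
Check: d/dx[\frac{- 4160 x \log{\left(x \right)} + 3744 x \log{\left(x + \frac{1}{2} \right)} - 160 x \log{\left(x + \frac{3}{2} \right)} + 288 x \log{\left(x^{2} + 1 \right)} + 72 x \operatorname{atan}{\left(x \right)} - 1560}{585 x}] = \frac{8}{4 x^{6} + 8 x^{5} + 7 x^{4} + 8 x^{3} + 3 x^{2}} = f(x).
F(11/2) = - \frac{64 \log{\left(\frac{11}{2} \right)}}{9} - \frac{32 \log{\left(7 \right)}}{117} - \frac{16}{33} + \frac{8 \operatorname{atan}{\left(\frac{11}{2} \right)}}{65} + \frac{32 \log{\left(\frac{125}{4} \right)}}{65} + \frac{32 \log{\left(6 \right)}}{5}; F(1/2) = - \frac{16}{3} + \frac{8 \operatorname{atan}{\left(\frac{1}{2} \right)}}{65} + \frac{32 \log{\left(\frac{5}{4} \right)}}{65} + \frac{800 \log{\left(2 \right)}}{117}.
Integral = F(11/2) - F(1/2) = - \frac{64 \log{\left(\frac{11}{2} \right)}}{9} - \frac{800 \log{\left(2 \right)}}{117} - \frac{32 \log{\left(7 \right)}}{117} - \frac{32 \log{\left(\frac{5}{4} \right)}}{65} - \frac{8 \operatorname{atan}{\left(\frac{1}{2} \right)}}{65} + \frac{8 \operatorname{atan}{\left(\frac{11}{2} \right)}}{65} + \frac{32 \log{\left(\frac{125}{4} \right)}}{65} + \frac{160}{33} + \frac{32 \log{\left(6 \right)}}{5}.

Antiderivative: F(x) = \frac{- 4160 x \log{\left(x \right)} + 3744 x \log{\left(x + \frac{1}{2} \right)} - 160 x \log{\left(x + \frac{3}{2} \right)} + 288 x \log{\left(x^{2} + 1 \right)} + 72 x \operatorname{atan}{\left(x \right)} - 1560}{585 x}; value = - \frac{64 \log{\left(\frac{11}{2} \right)}}{9} - \frac{800 \log{\left(2 \right)}}{117} - \frac{32 \log{\left(7 \right)}}{117} - \frac{32 \log{\left(\frac{5}{4} \right)}}{65} - \frac{8 \operatorname{atan}{\left(\frac{1}{2} \right)}}{65} + \frac{8 \operatorname{atan}{\left(\frac{11}{2} \right)}}{65} + \frac{32 \log{\left(\frac{125}{4} \right)}}{65} + \frac{160}{33} + \frac{32 \log{\left(6 \right)}}{5}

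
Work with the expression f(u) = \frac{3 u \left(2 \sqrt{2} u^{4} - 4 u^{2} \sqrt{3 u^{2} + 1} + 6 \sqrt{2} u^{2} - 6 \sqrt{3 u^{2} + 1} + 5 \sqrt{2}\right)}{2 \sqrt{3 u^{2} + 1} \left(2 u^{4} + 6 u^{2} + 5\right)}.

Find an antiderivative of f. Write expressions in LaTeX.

Since d/du undoes antidifferentiation here, F'(u) = f(u) is required of F(u).
Check: d/du[\sqrt{\frac{3 u^{2}}{2} + \frac{1}{2}} - \frac{3 \log{\left(u^{4} + 3 u^{2} + \frac{5}{2} \right)}}{4}] = \frac{6 \sqrt{2} u^{5} - 12 u^{3} \sqrt{3 u^{2} + 1} + 18 \sqrt{2} u^{3} - 18 u \sqrt{3 u^{2} + 1} + 15 \sqrt{2} u}{4 u^{4} \sqrt{3 u^{2} + 1} + 12 u^{2} \sqrt{3 u^{2} + 1} + 10 \sqrt{3 u^{2} + 1}}, which equals f(u).

An antiderivative is F(u) = \sqrt{\frac{3 u^{2}}{2} + \frac{1}{2}} - \frac{3 \log{\left(u^{4} + 3 u^{2} + \frac{5}{2} \right)}}{4}.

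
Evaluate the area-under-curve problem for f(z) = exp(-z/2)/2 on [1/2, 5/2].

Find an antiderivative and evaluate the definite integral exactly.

Recover f(z) by differentiating a candidate F(z); any mismatch rules it out.
F(z) = -exp(-z/2) is an antiderivative of f.
Check: d/dz[-exp(-z/2)] = exp(-z/2)/2 = f(z).
F(5/2) = -exp(-5/4); F(1/2) = -exp(-1/4).
Integral = F(5/2) - F(1/2) = -exp(-5/4) + exp(-1/4).

Antiderivative: F(z) = -exp(-z/2); value = -exp(-5/4) + exp(-1/4)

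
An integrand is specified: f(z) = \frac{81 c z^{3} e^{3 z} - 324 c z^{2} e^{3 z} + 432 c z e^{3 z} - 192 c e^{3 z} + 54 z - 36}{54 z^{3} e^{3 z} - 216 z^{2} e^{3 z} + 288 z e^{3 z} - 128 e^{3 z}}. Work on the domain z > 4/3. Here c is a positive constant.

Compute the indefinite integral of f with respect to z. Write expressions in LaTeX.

F(z) = \frac{3 c z}{2} - \frac{3}{9 z^{2} e^{3 z} - 24 z e^{3 z} + 16 e^{3 z}} + C

Check any antiderivative F(z) by computing F'(z) and comparing it with f(z).
Check: d/dz[\frac{3 c z}{2} - \frac{3}{9 z^{2} e^{3 z} - 24 z e^{3 z} + 16 e^{3 z}}] = \frac{81 c z^{3} e^{3 z} - 324 c z^{2} e^{3 z} + 432 c z e^{3 z} - 192 c e^{3 z} + 54 z - 36}{54 z^{3} e^{3 z} - 216 z^{2} e^{3 z} + 288 z e^{3 z} - 128 e^{3 z}} = f(z).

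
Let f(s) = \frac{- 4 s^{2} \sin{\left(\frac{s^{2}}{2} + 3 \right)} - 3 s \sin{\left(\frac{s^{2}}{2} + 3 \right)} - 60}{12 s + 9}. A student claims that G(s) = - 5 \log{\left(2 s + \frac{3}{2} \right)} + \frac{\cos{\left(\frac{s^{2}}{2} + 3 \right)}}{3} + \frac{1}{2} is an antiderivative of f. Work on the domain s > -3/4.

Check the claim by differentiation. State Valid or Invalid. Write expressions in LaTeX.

Valid. The derivative of G reproduces f.

d/ds[G] = \frac{- 4 s^{2} \sin{\left(\frac{s^{2}}{2} + 3 \right)} - 3 s \sin{\left(\frac{s^{2}}{2} + 3 \right)} - 60}{12 s + 9}
This equals f(s) exactly, so the claim holds.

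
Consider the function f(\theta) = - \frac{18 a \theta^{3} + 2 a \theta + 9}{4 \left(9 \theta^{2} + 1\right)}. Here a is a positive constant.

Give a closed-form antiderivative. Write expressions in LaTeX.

An antiderivative is F(\theta) = - \frac{a \theta^{2} + 3 \operatorname{atan}{\left(3 \theta \right)}}{4}.

A candidate is checked by its d/d\theta: the result must match f(\theta).
Check: d/d\theta[- \frac{a \theta^{2} + 3 \operatorname{atan}{\left(3 \theta \right)}}{4}] = \frac{- 18 a \theta^{3} - 2 a \theta - 9}{36 \theta^{2} + 4}, which equals f(\theta).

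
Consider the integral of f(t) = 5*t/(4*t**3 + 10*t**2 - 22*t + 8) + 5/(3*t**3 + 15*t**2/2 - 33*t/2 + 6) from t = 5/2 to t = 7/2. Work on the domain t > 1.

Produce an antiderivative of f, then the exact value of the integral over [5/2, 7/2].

Antiderivative: F(t) = 7*log(t - 1)/6 - 55*log(t - 1/2)/54 - 4*log(t + 4)/27; value = -55*log(3)/54 - 7*log(3/2)/6 - 4*log(15/2)/27 + 4*log(13/2)/27 + 55*log(2)/54 + 7*log(5/2)/6

The denominator factors as 6*(t - 1)*(t + 4)*(2*t - 1); partial fractions split f into directly integrable pieces: -55/(27*(2*t - 1)) - 4/(27*(t + 4)) + 7/(6*(t - 1)).
F(t) = 7*log(t - 1)/6 - 55*log(t - 1/2)/54 - 4*log(t + 4)/27 is an antiderivative of f.
Check: d/dt[7*log(t - 1)/6 - 55*log(t - 1/2)/54 - 4*log(t + 4)/27] = (15*t + 20)/(12*t**3 + 30*t**2 - 66*t + 24), which equals f(t).
F(7/2) = -55*log(3)/54 - 4*log(15/2)/27 + 7*log(5/2)/6; F(5/2) = -55*log(2)/54 - 4*log(13/2)/27 + 7*log(3/2)/6.
Integral = F(7/2) - F(5/2) = -55*log(3)/54 - 7*log(3/2)/6 - 4*log(15/2)/27 + 4*log(13/2)/27 + 55*log(2)/54 + 7*log(5/2)/6.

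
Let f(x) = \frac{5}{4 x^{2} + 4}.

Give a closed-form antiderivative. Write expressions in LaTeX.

An antiderivative is F(x) = \frac{5 \operatorname{atan}{\left(x \right)}}{4}.

An antiderivative F(x) passes only if d/dx[F] lands on f(x) exactly.
Check: d/dx[\frac{5 \operatorname{atan}{\left(x \right)}}{4}] = \frac{5}{4 x^{2} + 4} = f(x).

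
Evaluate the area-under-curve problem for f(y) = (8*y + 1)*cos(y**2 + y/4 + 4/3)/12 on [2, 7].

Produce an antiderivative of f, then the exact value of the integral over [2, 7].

Antiderivative: F(y) = sin(y**2 + y/4 + 4/3)/3; value = -sin(35/6)/3 + sin(625/12)/3

The substitution u = y**2 + y/4 + 4/3 works: f is exactly (dF/du)*(du/dy) for that inner function.
F(y) = sin(y**2 + y/4 + 4/3)/3 is an antiderivative of f.
Check: d/dy[sin(y**2 + y/4 + 4/3)/3] = 2*y*cos(y**2 + y/4 + 4/3)/3 + cos(y**2 + y/4 + 4/3)/12, which equals f(y).
F(7) = sin(625/12)/3; F(2) = sin(35/6)/3.
Integral = F(7) - F(2) = -sin(35/6)/3 + sin(625/12)/3.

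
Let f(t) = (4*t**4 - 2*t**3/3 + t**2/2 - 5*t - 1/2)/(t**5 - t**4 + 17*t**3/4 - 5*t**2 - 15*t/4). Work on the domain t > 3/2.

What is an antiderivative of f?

An antiderivative is F(t) = (2436*log(t) + 9345*log(t - 3/2) + 8555*log(t + 1/2) + 26372*log(t**2 + 5) + 10232*sqrt(5)*atan(sqrt(5)*t/5))/18270.

Factor the denominator (3*t*(2*t - 3)*(2*t + 1)*(t**2 + 5)) and decompose: f = 4*(6593*t + 6395)/(9135*(t**2 + 5)) + 59/(63*(2*t + 1)) + 89/(87*(2*t - 3)) + 2/(15*t); each piece integrates to a log, atan, or power term.
Check: d/dt[(2436*log(t) + 9345*log(t - 3/2) + 8555*log(t + 1/2) + 26372*log(t**2 + 5) + 10232*sqrt(5)*atan(sqrt(5)*t/5))/18270] = (48*t**4 - 8*t**3 + 6*t**2 - 60*t - 6)/(12*t**5 - 12*t**4 + 51*t**3 - 60*t**2 - 45*t), which equals f(t).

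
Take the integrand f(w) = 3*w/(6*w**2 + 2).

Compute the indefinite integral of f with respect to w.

The substitution u = 2*w**2 + 2/3 works: f is exactly (dF/du)*(du/dw) for that inner function.
Check: d/dw[log(2*w**2 + 2/3)/4] = 3*w/(6*w**2 + 2) = f(w).

F(w) = log(2*w**2 + 2/3)/4 + C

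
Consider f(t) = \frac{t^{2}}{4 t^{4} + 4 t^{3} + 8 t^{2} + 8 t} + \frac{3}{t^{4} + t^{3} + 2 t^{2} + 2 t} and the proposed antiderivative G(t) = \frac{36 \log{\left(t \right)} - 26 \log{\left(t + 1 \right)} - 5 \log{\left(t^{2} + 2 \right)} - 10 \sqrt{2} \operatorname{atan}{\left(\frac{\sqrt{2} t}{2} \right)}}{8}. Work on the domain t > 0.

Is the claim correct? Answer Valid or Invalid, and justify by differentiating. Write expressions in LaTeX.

Invalid: d/dt[G] - f = \frac{t^{2} + 12}{2 t^{4} + 2 t^{3} + 4 t^{2} + 4 t}, which is not 0.

d/dt[G] = \frac{3 t^{2} + 36}{4 t^{4} + 4 t^{3} + 8 t^{2} + 8 t}
d/dt[G] - f(t) = \frac{t^{2} + 12}{2 t^{4} + 2 t^{3} + 4 t^{2} + 4 t} != 0.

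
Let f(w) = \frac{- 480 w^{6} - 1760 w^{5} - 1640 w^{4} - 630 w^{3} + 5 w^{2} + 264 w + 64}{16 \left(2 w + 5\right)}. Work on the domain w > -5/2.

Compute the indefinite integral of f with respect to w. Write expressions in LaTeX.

Check any antiderivative F(w) by computing F'(w) and comparing it with f(w).
Check: d/dw[- \frac{40 w^{6} + 56 w^{5} + 30 w^{4} + 5 w^{3} - 20 w^{2} - 32 w + 48 \log{\left(2 w + 5 \right)}}{16}] = \frac{- 480 w^{6} - 1760 w^{5} - 1640 w^{4} - 630 w^{3} + 5 w^{2} + 264 w + 64}{32 w + 80}, which equals f(w).

F(w) = - \frac{40 w^{6} + 56 w^{5} + 30 w^{4} + 5 w^{3} - 20 w^{2} - 32 w + 48 \log{\left(2 w + 5 \right)}}{16} + C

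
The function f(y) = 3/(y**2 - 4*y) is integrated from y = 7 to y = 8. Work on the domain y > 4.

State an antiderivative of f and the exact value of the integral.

Factor the denominator (y*(y - 4)) and decompose: f = 3/(4*(y - 4)) - 3/(4*y); each piece integrates to a log, atan, or power term.
F(y) = 3*(-log(y) + log(y - 4))/4 is an antiderivative of f.
Check: d/dy[3*(-log(y) + log(y - 4))/4] = 3/(y**2 - 4*y) = f(y).
F(8) = -3*log(8)/4 + 3*log(4)/4; F(7) = -3*log(7)/4 + 3*log(3)/4.
Integral = F(8) - F(7) = -3*log(8)/4 - 3*log(3)/4 + 3*log(4)/4 + 3*log(7)/4.

Antiderivative: F(y) = 3*(-log(y) + log(y - 4))/4; value = -3*log(8)/4 - 3*log(3)/4 + 3*log(4)/4 + 3*log(7)/4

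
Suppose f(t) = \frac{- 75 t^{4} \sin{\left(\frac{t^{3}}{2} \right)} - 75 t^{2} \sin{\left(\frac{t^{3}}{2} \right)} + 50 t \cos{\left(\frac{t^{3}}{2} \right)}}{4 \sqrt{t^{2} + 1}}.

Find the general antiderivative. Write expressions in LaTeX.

F(t) = \frac{25 \sqrt{4 t^{2} + 4} \cos{\left(\frac{t^{3}}{2} \right)}}{4} + C

f has the shape u'v + uv' for u = \frac{25 \sqrt{4 t^{2} + 4}}{4} and v = \cos{\left(\frac{t^{3}}{2} \right)} — it is the derivative of the product u*v.
Check: d/dt[\frac{25 \sqrt{4 t^{2} + 4} \cos{\left(\frac{t^{3}}{2} \right)}}{4}] = \frac{- 75 t^{4} \sin{\left(\frac{t^{3}}{2} \right)} - 75 t^{2} \sin{\left(\frac{t^{3}}{2} \right)} + 50 t \cos{\left(\frac{t^{3}}{2} \right)}}{4 \sqrt{t^{2} + 1}} = f(t).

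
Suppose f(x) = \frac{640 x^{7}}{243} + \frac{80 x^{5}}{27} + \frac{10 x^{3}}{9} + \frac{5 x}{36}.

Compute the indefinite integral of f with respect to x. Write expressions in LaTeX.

The substitution u = - \frac{2 x^{2}}{3} - \frac{1}{4} works: f is exactly (dF/du)*(du/dx) for that inner function.
Check: d/dx[\frac{80 x^{8}}{243} + \frac{40 x^{6}}{81} + \frac{5 x^{4}}{18} + \frac{5 x^{2}}{72}] = \frac{640 x^{7}}{243} + \frac{80 x^{5}}{27} + \frac{10 x^{3}}{9} + \frac{5 x}{36} = f(x).

F(x) = \frac{80 x^{8}}{243} + \frac{40 x^{6}}{81} + \frac{5 x^{4}}{18} + \frac{5 x^{2}}{72} + C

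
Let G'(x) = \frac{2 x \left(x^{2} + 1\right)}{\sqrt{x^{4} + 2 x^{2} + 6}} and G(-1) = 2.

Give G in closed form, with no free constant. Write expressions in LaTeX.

G(x) = \sqrt{x^{4} + 2 x^{2} + 6} - 1

The substitution u = x^{4} + 2 x^{2} + 6 works: G'(x) is exactly (dG/du)*(du/dx) for that inner function.
A general antiderivative is \sqrt{x^{4} + 2 x^{2} + 6} + C.
The condition gives C = 2 - (3) = -1.
So G(x) = \sqrt{x^{4} + 2 x^{2} + 6} - 1.
Check: d/dx[\sqrt{x^{4} + 2 x^{2} + 6} - 1] = \frac{2 x^{3} + 2 x}{\sqrt{x^{4} + 2 x^{2} + 6}}, which equals G'(x).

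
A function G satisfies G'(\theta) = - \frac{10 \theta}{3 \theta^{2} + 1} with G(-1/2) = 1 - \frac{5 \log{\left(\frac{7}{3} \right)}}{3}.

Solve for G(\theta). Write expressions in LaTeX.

G'(\theta) matches the chain-rule pattern g'(h)*h' with inner function h(\theta) = 4 \theta^{2} + \frac{4}{3}; substituting u = h(\theta) collapses the integral.
A general antiderivative is - \frac{5 \log{\left(4 \theta^{2} + \frac{4}{3} \right)}}{3} + C.
The condition gives C = 1 - \frac{5 \log{\left(\frac{7}{3} \right)}}{3} - (- \frac{5 \log{\left(\frac{7}{3} \right)}}{3}) = 1.
So G(\theta) = 1 - \frac{5 \log{\left(4 \theta^{2} + \frac{4}{3} \right)}}{3}.
Check: d/d\theta[1 - \frac{5 \log{\left(4 \theta^{2} + \frac{4}{3} \right)}}{3}] = - \frac{10 \theta}{3 \theta^{2} + 1} = G'(\theta).

G(\theta) = 1 - \frac{5 \log{\left(4 \theta^{2} + \frac{4}{3} \right)}}{3}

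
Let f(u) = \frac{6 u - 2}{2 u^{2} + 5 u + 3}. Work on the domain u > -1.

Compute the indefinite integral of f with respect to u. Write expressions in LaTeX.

Factor the denominator (\left(u + 1\right) \left(2 u + 3\right)) and decompose: f = \frac{22}{2 u + 3} - \frac{8}{u + 1}; each piece integrates to a log, atan, or power term.
Check: d/du[- 8 \log{\left(u + 1 \right)} + 11 \log{\left(u + \frac{3}{2} \right)}] = \frac{6 u - 2}{2 u^{2} + 5 u + 3} = f(u).

F(u) = - 8 \log{\left(u + 1 \right)} + 11 \log{\left(u + \frac{3}{2} \right)} + C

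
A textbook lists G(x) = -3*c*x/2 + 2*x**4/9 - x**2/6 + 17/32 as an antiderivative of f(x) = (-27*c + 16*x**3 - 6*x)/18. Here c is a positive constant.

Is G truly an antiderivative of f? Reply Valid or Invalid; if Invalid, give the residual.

d/dx[G] = -3*c/2 + 8*x**3/9 - x/3
This equals f(x) exactly, so the claim holds.

Valid: G'(x) = f(x).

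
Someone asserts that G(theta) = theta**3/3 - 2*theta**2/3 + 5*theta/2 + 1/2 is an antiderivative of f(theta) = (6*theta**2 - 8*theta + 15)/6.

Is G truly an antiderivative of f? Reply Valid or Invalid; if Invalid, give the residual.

Valid - differentiating G returns exactly f.

d/dtheta[G] = theta**2 - 4*theta/3 + 5/2
This equals f(theta) exactly, so the claim holds.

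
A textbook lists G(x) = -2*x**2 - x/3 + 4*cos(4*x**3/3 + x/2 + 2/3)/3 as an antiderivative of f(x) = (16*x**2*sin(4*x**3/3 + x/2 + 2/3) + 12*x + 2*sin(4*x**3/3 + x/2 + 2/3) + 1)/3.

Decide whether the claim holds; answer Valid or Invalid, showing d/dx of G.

d/dx[G] = -16*x**2*sin(4*x**3/3 + x/2 + 2/3)/3 - 4*x - 2*sin(4*x**3/3 + x/2 + 2/3)/3 - 1/3
d/dx[G] - f(x) = -32*x**2*sin(4*x**3/3 + x/2 + 2/3)/3 - 8*x - 4*sin(4*x**3/3 + x/2 + 2/3)/3 - 2/3 != 0.

Invalid: d/dx[G] - f = -32*x**2*sin(4*x**3/3 + x/2 + 2/3)/3 - 8*x - 4*sin(4*x**3/3 + x/2 + 2/3)/3 - 2/3, which is not 0.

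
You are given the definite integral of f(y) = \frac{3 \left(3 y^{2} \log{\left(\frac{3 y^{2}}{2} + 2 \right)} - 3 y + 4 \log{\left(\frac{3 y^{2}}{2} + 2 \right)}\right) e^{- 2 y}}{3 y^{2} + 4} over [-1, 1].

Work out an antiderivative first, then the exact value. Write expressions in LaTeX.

Antiderivative: F(y) = - \frac{3 e^{- 2 y} \log{\left(\frac{3 y^{2}}{2} + 2 \right)}}{2}; value = - \frac{3 \log{\left(\frac{7}{2} \right)}}{2 e^{2}} + \frac{3 e^{2} \log{\left(\frac{7}{2} \right)}}{2}

Recognize the product-rule pattern: f = u'v + uv' with u = - \frac{3 e^{- 2 y}}{2}, v = \log{\left(\frac{3 y^{2}}{2} + 2 \right)}, so integration by parts undoes it.
F(y) = - \frac{3 e^{- 2 y} \log{\left(\frac{3 y^{2}}{2} + 2 \right)}}{2} is an antiderivative of f.
Check: d/dy[- \frac{3 e^{- 2 y} \log{\left(\frac{3 y^{2}}{2} + 2 \right)}}{2}] = \frac{9 y^{2} \log{\left(\frac{3 y^{2}}{2} + 2 \right)} - 9 y + 12 \log{\left(\frac{3 y^{2}}{2} + 2 \right)}}{3 y^{2} e^{2 y} + 4 e^{2 y}}, which equals f(y).
F(1) = - \frac{3 \log{\left(\frac{7}{2} \right)}}{2 e^{2}}; F(-1) = - \frac{3 e^{2} \log{\left(\frac{7}{2} \right)}}{2}.
Integral = F(1) - F(-1) = - \frac{3 \log{\left(\frac{7}{2} \right)}}{2 e^{2}} + \frac{3 e^{2} \log{\left(\frac{7}{2} \right)}}{2}.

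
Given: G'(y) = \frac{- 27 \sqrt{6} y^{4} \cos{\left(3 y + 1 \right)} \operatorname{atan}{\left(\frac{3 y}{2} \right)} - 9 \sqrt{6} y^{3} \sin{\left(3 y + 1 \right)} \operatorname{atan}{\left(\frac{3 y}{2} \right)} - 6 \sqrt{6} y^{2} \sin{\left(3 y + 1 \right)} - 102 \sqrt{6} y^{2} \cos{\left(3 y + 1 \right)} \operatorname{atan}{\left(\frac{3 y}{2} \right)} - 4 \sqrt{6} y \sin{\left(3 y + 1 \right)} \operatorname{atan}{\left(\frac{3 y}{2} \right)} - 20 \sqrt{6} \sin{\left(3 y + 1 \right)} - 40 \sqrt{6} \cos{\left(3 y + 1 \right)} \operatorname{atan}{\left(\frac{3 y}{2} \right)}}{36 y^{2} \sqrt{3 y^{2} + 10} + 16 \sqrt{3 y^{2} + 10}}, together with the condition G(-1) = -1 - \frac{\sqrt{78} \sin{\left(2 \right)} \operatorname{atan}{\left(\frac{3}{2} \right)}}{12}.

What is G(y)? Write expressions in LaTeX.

G(y) = - \frac{\sqrt{\frac{y^{2}}{2} + \frac{5}{3}} \sin{\left(3 y + 1 \right)} \operatorname{atan}{\left(\frac{3 y}{2} \right)}}{2} - 1

A candidate passes only if d/dy[G] lands on the given G'(y) exactly.
A general antiderivative is - \frac{\sqrt{\frac{y^{2}}{2} + \frac{5}{3}} \sin{\left(3 y + 1 \right)} \operatorname{atan}{\left(\frac{3 y}{2} \right)}}{2} + C.
The condition gives C = -1 - \frac{\sqrt{78} \sin{\left(2 \right)} \operatorname{atan}{\left(\frac{3}{2} \right)}}{12} - (- \frac{\sqrt{78} \sin{\left(2 \right)} \operatorname{atan}{\left(\frac{3}{2} \right)}}{12}) = -1.
So G(y) = - \frac{\sqrt{\frac{y^{2}}{2} + \frac{5}{3}} \sin{\left(3 y + 1 \right)} \operatorname{atan}{\left(\frac{3 y}{2} \right)}}{2} - 1.
Check: d/dy[- \frac{\sqrt{\frac{y^{2}}{2} + \frac{5}{3}} \sin{\left(3 y + 1 \right)} \operatorname{atan}{\left(\frac{3 y}{2} \right)}}{2} - 1] = \frac{- 27 \sqrt{6} y^{4} \cos{\left(3 y + 1 \right)} \operatorname{atan}{\left(\frac{3 y}{2} \right)} - 9 \sqrt{6} y^{3} \sin{\left(3 y + 1 \right)} \operatorname{atan}{\left(\frac{3 y}{2} \right)} - 6 \sqrt{6} y^{2} \sin{\left(3 y + 1 \right)} - 102 \sqrt{6} y^{2} \cos{\left(3 y + 1 \right)} \operatorname{atan}{\left(\frac{3 y}{2} \right)} - 4 \sqrt{6} y \sin{\left(3 y + 1 \right)} \operatorname{atan}{\left(\frac{3 y}{2} \right)} - 20 \sqrt{6} \sin{\left(3 y + 1 \right)} - 40 \sqrt{6} \cos{\left(3 y + 1 \right)} \operatorname{atan}{\left(\frac{3 y}{2} \right)}}{36 y^{2} \sqrt{3 y^{2} + 10} + 16 \sqrt{3 y^{2} + 10}} = G'(y).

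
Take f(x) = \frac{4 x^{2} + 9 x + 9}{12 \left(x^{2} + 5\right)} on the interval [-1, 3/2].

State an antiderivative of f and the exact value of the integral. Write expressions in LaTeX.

Antiderivative: F(x) = \frac{x}{3} + \frac{3 \log{\left(x^{2} + 5 \right)}}{8} - \frac{11 \sqrt{5} \operatorname{atan}{\left(\frac{\sqrt{5} x}{5} \right)}}{60}; value = - \frac{3 \log{\left(6 \right)}}{8} - \frac{11 \sqrt{5} \operatorname{atan}{\left(\frac{3 \sqrt{5}}{10} \right)}}{60} - \frac{11 \sqrt{5} \operatorname{atan}{\left(\frac{\sqrt{5}}{5} \right)}}{60} + \frac{3 \log{\left(\frac{29}{4} \right)}}{8} + \frac{5}{6}

A first test for any F(x): its x-derivative must equal f(x) identically.
F(x) = \frac{x}{3} + \frac{3 \log{\left(x^{2} + 5 \right)}}{8} - \frac{11 \sqrt{5} \operatorname{atan}{\left(\frac{\sqrt{5} x}{5} \right)}}{60} is an antiderivative of f.
Check: d/dx[\frac{x}{3} + \frac{3 \log{\left(x^{2} + 5 \right)}}{8} - \frac{11 \sqrt{5} \operatorname{atan}{\left(\frac{\sqrt{5} x}{5} \right)}}{60}] = \frac{4 x^{2} + 9 x + 9}{12 x^{2} + 60}, which equals f(x).
F(3/2) = - \frac{11 \sqrt{5} \operatorname{atan}{\left(\frac{3 \sqrt{5}}{10} \right)}}{60} + \frac{1}{2} + \frac{3 \log{\left(\frac{29}{4} \right)}}{8}; F(-1) = - \frac{1}{3} + \frac{11 \sqrt{5} \operatorname{atan}{\left(\frac{\sqrt{5}}{5} \right)}}{60} + \frac{3 \log{\left(6 \right)}}{8}.
Integral = F(3/2) - F(-1) = - \frac{3 \log{\left(6 \right)}}{8} - \frac{11 \sqrt{5} \operatorname{atan}{\left(\frac{3 \sqrt{5}}{10} \right)}}{60} - \frac{11 \sqrt{5} \operatorname{atan}{\left(\frac{\sqrt{5}}{5} \right)}}{60} + \frac{3 \log{\left(\frac{29}{4} \right)}}{8} + \frac{5}{6}.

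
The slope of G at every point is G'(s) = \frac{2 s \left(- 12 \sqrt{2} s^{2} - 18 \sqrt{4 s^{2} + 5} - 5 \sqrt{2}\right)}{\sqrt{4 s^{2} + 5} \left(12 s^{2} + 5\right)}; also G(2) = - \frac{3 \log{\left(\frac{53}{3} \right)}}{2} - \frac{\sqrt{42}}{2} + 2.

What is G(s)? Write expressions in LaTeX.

Differentiate the proposed G(s) back; it has to land on the given G'(s).
A general antiderivative is - \sqrt{2 s^{2} + \frac{5}{2}} - \frac{3 \log{\left(4 s^{2} + \frac{5}{3} \right)}}{2} + C.
The condition gives C = - \frac{3 \log{\left(\frac{53}{3} \right)}}{2} - \frac{\sqrt{42}}{2} + 2 - (- \frac{3 \log{\left(\frac{53}{3} \right)}}{2} - \frac{\sqrt{42}}{2}) = 2.
So G(s) = - \frac{\sqrt{2} \sqrt{4 s^{2} + 5} + 3 \log{\left(4 s^{2} + \frac{5}{3} \right)} - 4}{2}.
Check: d/ds[- \frac{\sqrt{2} \sqrt{4 s^{2} + 5} + 3 \log{\left(4 s^{2} + \frac{5}{3} \right)} - 4}{2}] = \frac{- 24 \sqrt{2} s^{3} - 36 s \sqrt{4 s^{2} + 5} - 10 \sqrt{2} s}{12 s^{2} \sqrt{4 s^{2} + 5} + 5 \sqrt{4 s^{2} + 5}}, which equals G'(s).

G(s) = - \frac{\sqrt{2} \sqrt{4 s^{2} + 5} + 3 \log{\left(4 s^{2} + \frac{5}{3} \right)} - 4}{2}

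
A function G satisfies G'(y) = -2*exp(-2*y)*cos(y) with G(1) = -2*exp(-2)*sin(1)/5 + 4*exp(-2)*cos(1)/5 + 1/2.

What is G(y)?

G(y) = 1/2 - 2*exp(-2*y)*sin(y)/5 + 4*exp(-2*y)*cos(y)/5

Differentiate the proposed G(y) back; it has to land on the given G'(y).
A general antiderivative is -2*exp(-2*y)*sin(y)/5 + 4*exp(-2*y)*cos(y)/5 + C.
The condition gives C = -2*exp(-2)*sin(1)/5 + 4*exp(-2)*cos(1)/5 + 1/2 - (-2*exp(-2)*sin(1)/5 + 4*exp(-2)*cos(1)/5) = 1/2.
So G(y) = 1/2 - 2*exp(-2*y)*sin(y)/5 + 4*exp(-2*y)*cos(y)/5.
Check: d/dy[1/2 - 2*exp(-2*y)*sin(y)/5 + 4*exp(-2*y)*cos(y)/5] = -2*exp(-2*y)*cos(y) = G'(y).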